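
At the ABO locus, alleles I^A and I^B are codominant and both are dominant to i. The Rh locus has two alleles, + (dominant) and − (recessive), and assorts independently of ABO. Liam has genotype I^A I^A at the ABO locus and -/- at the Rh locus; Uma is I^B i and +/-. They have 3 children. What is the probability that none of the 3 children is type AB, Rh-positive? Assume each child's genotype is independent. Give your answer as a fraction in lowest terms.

27/64

ABO cross I^A I^A × I^B i → 1/2 A, 1/2 AB.
Rh cross -/- × +/- → 1/2 Rh+, 1/2 Rh-; so P(type AB, Rh-positive) = 1/2 × 1/2 = 1/4 per child.
P(not type AB, Rh-positive) = 3/4 for one child; (3/4)^3 = 27/64.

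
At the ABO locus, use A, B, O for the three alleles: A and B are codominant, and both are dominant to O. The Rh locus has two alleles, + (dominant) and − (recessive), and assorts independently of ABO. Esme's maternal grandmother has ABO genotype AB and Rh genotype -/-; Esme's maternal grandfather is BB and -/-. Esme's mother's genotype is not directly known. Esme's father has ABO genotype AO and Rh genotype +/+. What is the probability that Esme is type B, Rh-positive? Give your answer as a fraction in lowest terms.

Esme's mother's ABO genotype from AB × BB: 1/2 AB, 1/2 BB.
Crossing each possibility with the father AO and summing P(type B): 1/2·1/4 + 1/2·1/2 = 3/8.
Similarly for Rh via the mother's Rh distribution: P(Rh+) = 1.
Independent loci: 3/8 × 1 = 3/8.

3/8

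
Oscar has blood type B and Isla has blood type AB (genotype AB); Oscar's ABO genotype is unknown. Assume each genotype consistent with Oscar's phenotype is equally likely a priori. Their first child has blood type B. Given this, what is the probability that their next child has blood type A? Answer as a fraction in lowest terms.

Possible genotypes: Oscar ∈ {BB, BO}; Isla ∈ {AB}.
Weight each parental genotype pair by prior × P(type-B child):
  BB × AB: posterior weight 1/2; P(next child type A) = 0.
  BO × AB: posterior weight 1/2; P(next child type A) = 1/4.
Weighted sum = 1/8.

1/8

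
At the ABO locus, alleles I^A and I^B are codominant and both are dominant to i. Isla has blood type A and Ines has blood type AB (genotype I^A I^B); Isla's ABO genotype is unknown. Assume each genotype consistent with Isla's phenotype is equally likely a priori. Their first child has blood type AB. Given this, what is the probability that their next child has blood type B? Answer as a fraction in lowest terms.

1/12

Possible genotypes: Isla ∈ {I^A I^A, I^A i}; Ines ∈ {I^A I^B}.
Weight each parental genotype pair by prior × P(type-AB child):
  I^A I^A × I^A I^B: posterior weight 2/3; P(next child type B) = 0.
  I^A i × I^A I^B: posterior weight 1/3; P(next child type B) = 1/4.
Weighted sum = 1/12.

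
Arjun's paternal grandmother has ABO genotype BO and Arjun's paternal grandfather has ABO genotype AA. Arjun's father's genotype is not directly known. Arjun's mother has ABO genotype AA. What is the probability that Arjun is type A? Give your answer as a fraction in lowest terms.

3/4

Arjun's father's ABO genotype from BO × AA: 1/2 AB, 1/2 AO.
Crossing each possibility with the mother AA and summing P(type A): 1/2·1/2 + 1/2·1 = 3/4.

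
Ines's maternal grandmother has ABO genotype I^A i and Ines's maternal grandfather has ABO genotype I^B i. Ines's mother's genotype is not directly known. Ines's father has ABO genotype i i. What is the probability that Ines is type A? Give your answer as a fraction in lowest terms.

1/4

Ines's mother's ABO genotype from I^A i × I^B i: 1/4 I^A I^B, 1/4 I^A i, 1/4 I^B i, 1/4 i i.
Crossing each possibility with the father i i and summing P(type A): 1/4·1/2 + 1/4·1/2 + 1/4·0 + 1/4·0 = 1/4.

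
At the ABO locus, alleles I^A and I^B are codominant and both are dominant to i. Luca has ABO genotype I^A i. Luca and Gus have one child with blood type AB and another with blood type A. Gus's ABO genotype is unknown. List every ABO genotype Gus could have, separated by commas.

For each candidate genotype of Gus, check whether crossing it with I^A i can produce every observed child phenotype.
  I^A I^A → possible child types {A} ✗
  I^A I^B → possible child types {A, B, AB} ✓
  I^A i → possible child types {O, A} ✗
  I^B I^B → possible child types {B, AB} ✗
  I^B i → possible child types {O, A, B, AB} ✓
  i i → possible child types {O, A} ✗

I^A I^B, I^B i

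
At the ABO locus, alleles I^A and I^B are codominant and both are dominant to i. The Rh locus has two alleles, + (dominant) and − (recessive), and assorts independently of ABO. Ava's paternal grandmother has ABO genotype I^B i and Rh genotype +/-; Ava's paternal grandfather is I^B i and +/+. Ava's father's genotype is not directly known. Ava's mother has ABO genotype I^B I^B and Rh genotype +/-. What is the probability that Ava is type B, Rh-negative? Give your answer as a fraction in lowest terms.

1/8

Ava's father's ABO genotype from I^B i × I^B i: 1/4 I^B I^B, 1/2 I^B i, 1/4 i i.
Crossing each possibility with the mother I^B I^B and summing P(type B): 1/4·1 + 1/2·1 + 1/4·1 = 1.
Similarly for Rh via the father's Rh distribution: P(Rh-) = 1/8.
Independent loci: 1 × 1/8 = 1/8.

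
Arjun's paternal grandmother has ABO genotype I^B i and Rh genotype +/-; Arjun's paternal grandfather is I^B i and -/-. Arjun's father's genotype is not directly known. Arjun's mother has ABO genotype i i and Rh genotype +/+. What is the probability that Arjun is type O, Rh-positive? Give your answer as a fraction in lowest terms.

1/2

Arjun's father's ABO genotype from I^B i × I^B i: 1/4 I^B I^B, 1/2 I^B i, 1/4 i i.
Crossing each possibility with the mother i i and summing P(type O): 1/4·0 + 1/2·1/2 + 1/4·1 = 1/2.
Similarly for Rh via the father's Rh distribution: P(Rh+) = 1.
Independent loci: 1/2 × 1 = 1/2.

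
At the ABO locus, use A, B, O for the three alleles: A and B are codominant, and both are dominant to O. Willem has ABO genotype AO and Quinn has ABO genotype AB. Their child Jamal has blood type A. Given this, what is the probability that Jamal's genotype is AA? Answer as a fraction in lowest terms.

1/2

Cross AO × AB → 1/4 AA, 1/4 AB, 1/4 AO, 1/4 BO.
Type-A genotypes among offspring: AA (1/4), AO (1/4); total 1/2.
P(AA | type A) = (1/4) / (1/2) = 1/2.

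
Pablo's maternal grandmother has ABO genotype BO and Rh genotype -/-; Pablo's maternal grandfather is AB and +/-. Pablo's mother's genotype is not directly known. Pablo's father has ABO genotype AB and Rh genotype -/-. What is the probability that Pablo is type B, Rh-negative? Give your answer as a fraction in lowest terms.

9/32

Pablo's mother's ABO genotype from BO × AB: 1/4 AB, 1/4 AO, 1/4 BB, 1/4 BO.
Crossing each possibility with the father AB and summing P(type B): 1/4·1/4 + 1/4·1/4 + 1/4·1/2 + 1/4·1/2 = 3/8.
Similarly for Rh via the mother's Rh distribution: P(Rh-) = 3/4.
Independent loci: 3/8 × 3/4 = 9/32.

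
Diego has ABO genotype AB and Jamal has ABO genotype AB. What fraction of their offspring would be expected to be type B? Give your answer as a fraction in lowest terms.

ABO cross AB × AB → offspring phenotypes: 1/4 A, 1/4 B, 1/2 AB.
So P(type B) = 1/4.

1/4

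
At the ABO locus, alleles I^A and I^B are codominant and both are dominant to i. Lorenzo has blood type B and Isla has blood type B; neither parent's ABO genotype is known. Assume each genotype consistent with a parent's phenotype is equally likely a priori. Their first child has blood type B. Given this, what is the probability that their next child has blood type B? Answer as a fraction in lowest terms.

Possible genotypes: Lorenzo ∈ {I^B I^B, I^B i}; Isla ∈ {I^B I^B, I^B i}.
Weight each parental genotype pair by prior × P(type-B child):
  I^B I^B × I^B I^B: posterior weight 4/15; P(next child type B) = 1.
  I^B I^B × I^B i: posterior weight 4/15; P(next child type B) = 1.
  I^B i × I^B I^B: posterior weight 4/15; P(next child type B) = 1.
  I^B i × I^B i: posterior weight 1/5; P(next child type B) = 3/4.
Weighted sum = 19/20.

19/20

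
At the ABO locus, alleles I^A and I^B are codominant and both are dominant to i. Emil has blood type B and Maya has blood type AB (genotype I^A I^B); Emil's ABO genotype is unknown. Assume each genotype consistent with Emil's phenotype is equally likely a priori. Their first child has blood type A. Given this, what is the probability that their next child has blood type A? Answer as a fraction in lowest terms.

1/4

Possible genotypes: Emil ∈ {I^B I^B, I^B i}; Maya ∈ {I^A I^B}.
Weight each parental genotype pair by prior × P(type-A child):
  I^B i × I^A I^B: posterior weight 1; P(next child type A) = 1/4.
Weighted sum = 1/4.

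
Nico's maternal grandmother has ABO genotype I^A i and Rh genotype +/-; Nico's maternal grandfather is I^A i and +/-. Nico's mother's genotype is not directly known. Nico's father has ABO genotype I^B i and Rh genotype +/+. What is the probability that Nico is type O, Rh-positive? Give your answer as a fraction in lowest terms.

Nico's mother's ABO genotype from I^A i × I^A i: 1/4 I^A I^A, 1/2 I^A i, 1/4 i i.
Crossing each possibility with the father I^B i and summing P(type O): 1/4·0 + 1/2·1/4 + 1/4·1/2 = 1/4.
Similarly for Rh via the mother's Rh distribution: P(Rh+) = 1.
Independent loci: 1/4 × 1 = 1/4.

1/4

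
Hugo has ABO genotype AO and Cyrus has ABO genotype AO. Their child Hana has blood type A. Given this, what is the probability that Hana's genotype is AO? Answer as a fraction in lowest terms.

Cross AO × AO → 1/4 AA, 1/2 AO, 1/4 OO.
Type-A genotypes among offspring: AA (1/4), AO (1/2); total 3/4.
P(AO | type A) = (1/2) / (3/4) = 2/3.

2/3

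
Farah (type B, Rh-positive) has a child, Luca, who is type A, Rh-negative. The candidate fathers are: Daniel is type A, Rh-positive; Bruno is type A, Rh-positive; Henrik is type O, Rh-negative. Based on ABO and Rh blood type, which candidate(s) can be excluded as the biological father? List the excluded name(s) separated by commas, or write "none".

A candidate is excluded only if no genotype consistent with his phenotype could produce a type A, Rh-negative child with a type B, Rh-positive mother.
Henrik (type O, Rh-): no genotype consistent with that phenotype can produce a type-A Rh- child with a type-B mother.

Henrik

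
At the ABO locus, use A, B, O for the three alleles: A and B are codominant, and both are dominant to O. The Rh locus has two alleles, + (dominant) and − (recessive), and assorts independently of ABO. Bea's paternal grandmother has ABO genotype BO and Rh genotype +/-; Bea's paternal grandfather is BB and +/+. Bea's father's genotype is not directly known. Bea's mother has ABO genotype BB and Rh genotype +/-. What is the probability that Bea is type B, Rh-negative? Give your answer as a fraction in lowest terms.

Bea's father's ABO genotype from BO × BB: 1/2 BB, 1/2 BO.
Crossing each possibility with the mother BB and summing P(type B): 1/2·1 + 1/2·1 = 1.
Similarly for Rh via the father's Rh distribution: P(Rh-) = 1/8.
Independent loci: 1 × 1/8 = 1/8.

1/8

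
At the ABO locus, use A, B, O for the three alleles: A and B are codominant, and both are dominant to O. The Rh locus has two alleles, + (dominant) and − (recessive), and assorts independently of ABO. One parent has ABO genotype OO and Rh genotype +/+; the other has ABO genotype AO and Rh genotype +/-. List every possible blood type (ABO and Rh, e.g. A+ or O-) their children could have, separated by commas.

O+, A+

Gametes from OO × AO give offspring ABO genotypes AO, OO, i.e. phenotypes O, A.
Rh cross +/+ × +/- → phenotypes Rh+.
Combining independently: O+, A+.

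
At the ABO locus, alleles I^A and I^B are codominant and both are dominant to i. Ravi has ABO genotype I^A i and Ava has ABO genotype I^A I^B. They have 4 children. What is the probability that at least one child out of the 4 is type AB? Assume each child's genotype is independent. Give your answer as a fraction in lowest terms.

175/256

ABO cross I^A i × I^A I^B → 1/2 A, 1/4 B, 1/4 AB.
So P(type AB) = 1/4 per child.
P(none) = (3/4)^4 = 81/256; P(at least one) = 1 − 81/256 = 175/256.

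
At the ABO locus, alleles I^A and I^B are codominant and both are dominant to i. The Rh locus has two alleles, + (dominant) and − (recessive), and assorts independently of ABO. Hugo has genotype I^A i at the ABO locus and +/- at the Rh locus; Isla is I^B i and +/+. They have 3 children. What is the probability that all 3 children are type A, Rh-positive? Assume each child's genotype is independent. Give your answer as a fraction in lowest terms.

1/64

ABO cross I^A i × I^B i → 1/4 O, 1/4 A, 1/4 B, 1/4 AB.
Rh cross +/- × +/+ → 1 Rh+; so P(type A, Rh-positive) = 1/4 × 1 = 1/4 per child.
All 3 independent: (1/4)^3 = 1/64.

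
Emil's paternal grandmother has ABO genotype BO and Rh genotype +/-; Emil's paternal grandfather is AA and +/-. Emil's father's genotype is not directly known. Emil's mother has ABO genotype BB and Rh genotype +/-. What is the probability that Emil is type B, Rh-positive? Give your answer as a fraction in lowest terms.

3/8

Emil's father's ABO genotype from BO × AA: 1/2 AB, 1/2 AO.
Crossing each possibility with the mother BB and summing P(type B): 1/2·1/2 + 1/2·1/2 = 1/2.
Similarly for Rh via the father's Rh distribution: P(Rh+) = 3/4.
Independent loci: 1/2 × 3/4 = 3/8.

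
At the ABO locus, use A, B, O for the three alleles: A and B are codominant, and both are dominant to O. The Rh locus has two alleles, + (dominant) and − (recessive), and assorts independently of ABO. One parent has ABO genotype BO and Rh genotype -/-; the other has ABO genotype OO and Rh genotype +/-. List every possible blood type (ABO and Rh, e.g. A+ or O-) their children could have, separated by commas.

Gametes from BO × OO give offspring ABO genotypes BO, OO, i.e. phenotypes O, B.
Rh cross -/- × +/- → phenotypes Rh+, Rh-.
Combining independently: O+, O-, B+, B-.

O+, O-, B+, B-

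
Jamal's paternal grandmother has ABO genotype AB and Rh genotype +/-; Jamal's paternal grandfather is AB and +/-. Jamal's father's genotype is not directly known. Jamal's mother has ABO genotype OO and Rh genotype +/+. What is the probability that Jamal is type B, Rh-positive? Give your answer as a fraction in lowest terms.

Jamal's father's ABO genotype from AB × AB: 1/4 AA, 1/2 AB, 1/4 BB.
Crossing each possibility with the mother OO and summing P(type B): 1/4·0 + 1/2·1/2 + 1/4·1 = 1/2.
Similarly for Rh via the father's Rh distribution: P(Rh+) = 1.
Independent loci: 1/2 × 1 = 1/2.

1/2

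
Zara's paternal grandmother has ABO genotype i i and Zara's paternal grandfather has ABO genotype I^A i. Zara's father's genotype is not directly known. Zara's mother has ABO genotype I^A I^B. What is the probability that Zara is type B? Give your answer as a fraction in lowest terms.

Zara's father's ABO genotype from i i × I^A i: 1/2 I^A i, 1/2 i i.
Crossing each possibility with the mother I^A I^B and summing P(type B): 1/2·1/4 + 1/2·1/2 = 3/8.

3/8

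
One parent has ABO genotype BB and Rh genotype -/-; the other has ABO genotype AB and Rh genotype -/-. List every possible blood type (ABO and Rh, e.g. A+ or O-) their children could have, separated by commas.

B-, AB-

Gametes from BB × AB give offspring ABO genotypes AB, BB, i.e. phenotypes B, AB.
Rh cross -/- × -/- → phenotypes Rh-.
Combining independently: B-, AB-.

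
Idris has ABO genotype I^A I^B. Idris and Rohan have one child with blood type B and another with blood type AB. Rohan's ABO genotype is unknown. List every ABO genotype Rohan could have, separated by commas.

I^A I^B, I^A i, I^B I^B, I^B i

For each candidate genotype of Rohan, check whether crossing it with I^A I^B can produce every observed child phenotype.
  I^A I^A → possible child types {A, AB} ✗
  I^A I^B → possible child types {A, B, AB} ✓
  I^A i → possible child types {A, B, AB} ✓
  I^B I^B → possible child types {B, AB} ✓
  I^B i → possible child types {A, B, AB} ✓
  i i → possible child types {A, B} ✗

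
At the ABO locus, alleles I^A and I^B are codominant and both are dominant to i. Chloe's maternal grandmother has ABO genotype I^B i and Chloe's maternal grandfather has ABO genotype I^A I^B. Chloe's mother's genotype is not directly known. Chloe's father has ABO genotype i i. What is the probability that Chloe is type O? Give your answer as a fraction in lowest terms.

Chloe's mother's ABO genotype from I^B i × I^A I^B: 1/4 I^A I^B, 1/4 I^A i, 1/4 I^B I^B, 1/4 I^B i.
Crossing each possibility with the father i i and summing P(type O): 1/4·0 + 1/4·1/2 + 1/4·0 + 1/4·1/2 = 1/4.

1/4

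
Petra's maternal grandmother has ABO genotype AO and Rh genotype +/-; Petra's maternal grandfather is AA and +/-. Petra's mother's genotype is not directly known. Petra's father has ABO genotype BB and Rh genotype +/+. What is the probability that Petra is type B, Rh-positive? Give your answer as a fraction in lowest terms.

1/4

Petra's mother's ABO genotype from AO × AA: 1/2 AA, 1/2 AO.
Crossing each possibility with the father BB and summing P(type B): 1/2·0 + 1/2·1/2 = 1/4.
Similarly for Rh via the mother's Rh distribution: P(Rh+) = 1.
Independent loci: 1/4 × 1 = 1/4.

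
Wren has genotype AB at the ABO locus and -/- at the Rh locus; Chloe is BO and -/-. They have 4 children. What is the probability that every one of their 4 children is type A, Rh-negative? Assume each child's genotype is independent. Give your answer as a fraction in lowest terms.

ABO cross AB × BO → 1/4 A, 1/2 B, 1/4 AB.
Rh cross -/- × -/- → 1 Rh-; so P(type A, Rh-negative) = 1/4 × 1 = 1/4 per child.
All 4 independent: (1/4)^4 = 1/256.

1/256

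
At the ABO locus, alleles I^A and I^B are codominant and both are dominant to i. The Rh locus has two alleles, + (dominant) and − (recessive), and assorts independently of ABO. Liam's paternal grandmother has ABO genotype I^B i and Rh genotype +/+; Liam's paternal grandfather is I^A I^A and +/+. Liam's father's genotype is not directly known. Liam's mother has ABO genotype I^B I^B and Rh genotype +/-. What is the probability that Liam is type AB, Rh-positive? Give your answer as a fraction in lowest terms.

1/2

Liam's father's ABO genotype from I^B i × I^A I^A: 1/2 I^A I^B, 1/2 I^A i.
Crossing each possibility with the mother I^B I^B and summing P(type AB): 1/2·1/2 + 1/2·1/2 = 1/2.
Similarly for Rh via the father's Rh distribution: P(Rh+) = 1.
Independent loci: 1/2 × 1 = 1/2.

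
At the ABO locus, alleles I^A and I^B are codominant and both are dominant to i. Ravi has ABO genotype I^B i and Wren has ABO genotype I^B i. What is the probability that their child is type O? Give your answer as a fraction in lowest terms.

ABO cross I^B i × I^B i → offspring phenotypes: 1/4 O, 3/4 B.
So P(type O) = 1/4.

1/4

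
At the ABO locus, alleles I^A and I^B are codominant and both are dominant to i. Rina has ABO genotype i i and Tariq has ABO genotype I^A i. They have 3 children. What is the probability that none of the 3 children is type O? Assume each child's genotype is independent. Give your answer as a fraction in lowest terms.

ABO cross i i × I^A i → 1/2 O, 1/2 A.
So P(type O) = 1/2 per child.
P(not type O) = 1/2 for one child; (1/2)^3 = 1/8.

1/8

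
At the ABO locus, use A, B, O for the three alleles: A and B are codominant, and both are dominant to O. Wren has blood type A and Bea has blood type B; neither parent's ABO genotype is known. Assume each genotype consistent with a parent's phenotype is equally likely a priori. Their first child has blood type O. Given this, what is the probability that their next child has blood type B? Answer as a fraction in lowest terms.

Possible genotypes: Wren ∈ {AA, AO}; Bea ∈ {BB, BO}.
Weight each parental genotype pair by prior × P(type-O child):
  AO × BO: posterior weight 1; P(next child type B) = 1/4.
Weighted sum = 1/4.

1/4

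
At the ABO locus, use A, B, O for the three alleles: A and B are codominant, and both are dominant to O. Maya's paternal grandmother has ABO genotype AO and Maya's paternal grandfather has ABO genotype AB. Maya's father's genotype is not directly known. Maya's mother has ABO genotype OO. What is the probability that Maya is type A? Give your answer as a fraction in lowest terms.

1/2

Maya's father's ABO genotype from AO × AB: 1/4 AA, 1/4 AB, 1/4 AO, 1/4 BO.
Crossing each possibility with the mother OO and summing P(type A): 1/4·1 + 1/4·1/2 + 1/4·1/2 + 1/4·0 = 1/2.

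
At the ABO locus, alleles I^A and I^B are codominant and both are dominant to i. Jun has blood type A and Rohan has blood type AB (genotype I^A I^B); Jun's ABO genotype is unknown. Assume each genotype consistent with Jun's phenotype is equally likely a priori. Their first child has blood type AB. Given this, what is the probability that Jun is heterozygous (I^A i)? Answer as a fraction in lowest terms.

1/3

Possible genotypes: Jun ∈ {I^A I^A, I^A i}; Rohan ∈ {I^A I^B}.
Weight each parental genotype pair by prior × P(type-AB child):
  I^A I^A × I^A I^B: posterior weight 2/3.
  I^A i × I^A I^B: posterior weight 1/3.
Sum the posterior weight over pairs where Jun is I^A i: 1/3.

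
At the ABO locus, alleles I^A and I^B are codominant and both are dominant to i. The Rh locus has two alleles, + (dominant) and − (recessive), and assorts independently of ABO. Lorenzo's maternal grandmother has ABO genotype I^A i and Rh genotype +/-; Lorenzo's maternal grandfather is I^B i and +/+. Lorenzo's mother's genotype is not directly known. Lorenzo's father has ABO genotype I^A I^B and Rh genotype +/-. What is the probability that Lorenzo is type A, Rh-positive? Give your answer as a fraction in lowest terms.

21/64

Lorenzo's mother's ABO genotype from I^A i × I^B i: 1/4 I^A I^B, 1/4 I^A i, 1/4 I^B i, 1/4 i i.
Crossing each possibility with the father I^A I^B and summing P(type A): 1/4·1/4 + 1/4·1/2 + 1/4·1/4 + 1/4·1/2 = 3/8.
Similarly for Rh via the mother's Rh distribution: P(Rh+) = 7/8.
Independent loci: 3/8 × 7/8 = 21/64.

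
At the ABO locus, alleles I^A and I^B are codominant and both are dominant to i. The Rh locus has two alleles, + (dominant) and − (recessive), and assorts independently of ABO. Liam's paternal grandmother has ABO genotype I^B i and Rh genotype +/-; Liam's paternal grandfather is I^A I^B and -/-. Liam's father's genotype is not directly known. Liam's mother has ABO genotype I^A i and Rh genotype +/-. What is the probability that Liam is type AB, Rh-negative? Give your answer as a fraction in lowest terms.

Liam's father's ABO genotype from I^B i × I^A I^B: 1/4 I^A I^B, 1/4 I^A i, 1/4 I^B I^B, 1/4 I^B i.
Crossing each possibility with the mother I^A i and summing P(type AB): 1/4·1/4 + 1/4·0 + 1/4·1/2 + 1/4·1/4 = 1/4.
Similarly for Rh via the father's Rh distribution: P(Rh-) = 3/8.
Independent loci: 1/4 × 3/8 = 3/32.

3/32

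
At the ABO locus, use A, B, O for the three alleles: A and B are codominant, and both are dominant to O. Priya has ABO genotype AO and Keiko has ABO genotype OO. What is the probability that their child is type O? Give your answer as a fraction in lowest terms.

1/2

ABO cross AO × OO → offspring phenotypes: 1/2 O, 1/2 A.
So P(type O) = 1/2.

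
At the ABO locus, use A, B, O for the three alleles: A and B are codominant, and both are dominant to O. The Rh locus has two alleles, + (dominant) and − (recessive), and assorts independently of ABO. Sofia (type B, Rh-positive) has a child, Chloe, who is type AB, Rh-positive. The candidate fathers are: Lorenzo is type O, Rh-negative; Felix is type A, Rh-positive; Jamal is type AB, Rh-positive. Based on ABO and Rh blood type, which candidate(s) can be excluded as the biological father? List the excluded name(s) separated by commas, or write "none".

A candidate is excluded only if no genotype consistent with his phenotype could produce a type AB, Rh-positive child with a type B, Rh-positive mother.
Lorenzo (type O, Rh-): no genotype consistent with that phenotype can produce a type-AB Rh+ child with a type-B mother.

Lorenzo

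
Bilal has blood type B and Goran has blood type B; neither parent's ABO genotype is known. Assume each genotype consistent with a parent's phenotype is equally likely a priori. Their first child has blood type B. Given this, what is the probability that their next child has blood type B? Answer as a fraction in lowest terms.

19/20

Possible genotypes: Bilal ∈ {I^B I^B, I^B i}; Goran ∈ {I^B I^B, I^B i}.
Weight each parental genotype pair by prior × P(type-B child):
  I^B I^B × I^B I^B: posterior weight 4/15; P(next child type B) = 1.
  I^B I^B × I^B i: posterior weight 4/15; P(next child type B) = 1.
  I^B i × I^B I^B: posterior weight 4/15; P(next child type B) = 1.
  I^B i × I^B i: posterior weight 1/5; P(next child type B) = 3/4.
Weighted sum = 19/20.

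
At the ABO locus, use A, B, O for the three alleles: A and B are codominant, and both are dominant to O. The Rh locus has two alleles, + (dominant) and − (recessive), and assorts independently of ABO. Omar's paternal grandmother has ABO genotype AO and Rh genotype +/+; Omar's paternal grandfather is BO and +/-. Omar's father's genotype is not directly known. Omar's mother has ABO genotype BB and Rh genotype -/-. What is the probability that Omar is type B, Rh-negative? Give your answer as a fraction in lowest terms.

3/16

Omar's father's ABO genotype from AO × BO: 1/4 AB, 1/4 AO, 1/4 BO, 1/4 OO.
Crossing each possibility with the mother BB and summing P(type B): 1/4·1/2 + 1/4·1/2 + 1/4·1 + 1/4·1 = 3/4.
Similarly for Rh via the father's Rh distribution: P(Rh-) = 1/4.
Independent loci: 3/4 × 1/4 = 3/16.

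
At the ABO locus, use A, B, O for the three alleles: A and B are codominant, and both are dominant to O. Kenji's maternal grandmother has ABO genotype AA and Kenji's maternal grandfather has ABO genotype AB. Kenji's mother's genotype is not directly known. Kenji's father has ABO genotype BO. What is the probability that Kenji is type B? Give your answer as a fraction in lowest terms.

Kenji's mother's ABO genotype from AA × AB: 1/2 AA, 1/2 AB.
Crossing each possibility with the father BO and summing P(type B): 1/2·0 + 1/2·1/2 = 1/4.

1/4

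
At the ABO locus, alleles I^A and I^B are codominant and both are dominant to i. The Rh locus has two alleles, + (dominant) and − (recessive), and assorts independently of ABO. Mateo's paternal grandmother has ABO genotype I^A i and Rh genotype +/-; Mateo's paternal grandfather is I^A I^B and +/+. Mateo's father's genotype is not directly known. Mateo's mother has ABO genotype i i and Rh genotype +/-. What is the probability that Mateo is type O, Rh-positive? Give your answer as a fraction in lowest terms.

7/32

Mateo's father's ABO genotype from I^A i × I^A I^B: 1/4 I^A I^A, 1/4 I^A I^B, 1/4 I^A i, 1/4 I^B i.
Crossing each possibility with the mother i i and summing P(type O): 1/4·0 + 1/4·0 + 1/4·1/2 + 1/4·1/2 = 1/4.
Similarly for Rh via the father's Rh distribution: P(Rh+) = 7/8.
Independent loci: 1/4 × 7/8 = 7/32.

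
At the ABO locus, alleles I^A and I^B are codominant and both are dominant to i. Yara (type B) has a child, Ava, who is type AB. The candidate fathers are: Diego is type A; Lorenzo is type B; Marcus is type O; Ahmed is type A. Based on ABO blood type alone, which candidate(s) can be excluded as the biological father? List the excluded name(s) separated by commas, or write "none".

A candidate is excluded only if no genotype consistent with his phenotype could produce a type AB child with a type B mother.
Lorenzo (type B): no genotype consistent with that phenotype can produce a type-AB child with a type-B mother.
Marcus (type O): no genotype consistent with that phenotype can produce a type-AB child with a type-B mother.

Lorenzo, Marcus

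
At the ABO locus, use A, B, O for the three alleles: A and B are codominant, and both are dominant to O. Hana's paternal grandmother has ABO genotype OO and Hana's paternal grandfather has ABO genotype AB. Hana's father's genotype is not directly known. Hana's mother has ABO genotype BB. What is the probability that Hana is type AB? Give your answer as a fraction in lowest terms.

Hana's father's ABO genotype from OO × AB: 1/2 AO, 1/2 BO.
Crossing each possibility with the mother BB and summing P(type AB): 1/2·1/2 + 1/2·0 = 1/4.

1/4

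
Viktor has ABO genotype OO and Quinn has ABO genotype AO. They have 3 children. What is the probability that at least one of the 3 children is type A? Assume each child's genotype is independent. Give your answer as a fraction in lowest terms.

ABO cross OO × AO → 1/2 O, 1/2 A.
So P(type A) = 1/2 per child.
P(none) = (1/2)^3 = 1/8; P(at least one) = 1 − 1/8 = 7/8.

7/8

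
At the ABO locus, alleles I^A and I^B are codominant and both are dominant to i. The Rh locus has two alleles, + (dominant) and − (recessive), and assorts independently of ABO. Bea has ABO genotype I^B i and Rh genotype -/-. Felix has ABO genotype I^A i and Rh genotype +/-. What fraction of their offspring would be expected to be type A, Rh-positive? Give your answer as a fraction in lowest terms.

ABO cross I^B i × I^A i → offspring phenotypes: 1/4 O, 1/4 A, 1/4 B, 1/4 AB.
Rh cross -/- × +/- → 1/2 Rh+, 1/2 Rh-.
Independent loci: P(type A, Rh-positive) = 1/4 × 1/2 = 1/8.

1/8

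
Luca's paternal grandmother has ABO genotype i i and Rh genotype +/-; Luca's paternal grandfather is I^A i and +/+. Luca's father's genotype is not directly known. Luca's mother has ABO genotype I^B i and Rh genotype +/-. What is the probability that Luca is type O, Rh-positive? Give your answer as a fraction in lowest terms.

21/64

Luca's father's ABO genotype from i i × I^A i: 1/2 I^A i, 1/2 i i.
Crossing each possibility with the mother I^B i and summing P(type O): 1/2·1/4 + 1/2·1/2 = 3/8.
Similarly for Rh via the father's Rh distribution: P(Rh+) = 7/8.
Independent loci: 3/8 × 7/8 = 21/64.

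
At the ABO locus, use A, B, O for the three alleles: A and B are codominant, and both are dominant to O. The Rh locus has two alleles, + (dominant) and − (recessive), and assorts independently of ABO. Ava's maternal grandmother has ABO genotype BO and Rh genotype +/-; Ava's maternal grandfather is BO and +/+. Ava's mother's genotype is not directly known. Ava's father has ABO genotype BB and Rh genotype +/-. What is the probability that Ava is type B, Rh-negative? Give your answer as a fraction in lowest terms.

1/8

Ava's mother's ABO genotype from BO × BO: 1/4 BB, 1/2 BO, 1/4 OO.
Crossing each possibility with the father BB and summing P(type B): 1/4·1 + 1/2·1 + 1/4·1 = 1.
Similarly for Rh via the mother's Rh distribution: P(Rh-) = 1/8.
Independent loci: 1 × 1/8 = 1/8.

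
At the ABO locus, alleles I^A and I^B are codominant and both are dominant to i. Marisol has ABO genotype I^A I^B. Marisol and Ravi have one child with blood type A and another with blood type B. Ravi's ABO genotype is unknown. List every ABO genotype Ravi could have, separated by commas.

For each candidate genotype of Ravi, check whether crossing it with I^A I^B can produce every observed child phenotype.
  I^A I^A → possible child types {A, AB} ✗
  I^A I^B → possible child types {A, B, AB} ✓
  I^A i → possible child types {A, B, AB} ✓
  I^B I^B → possible child types {B, AB} ✗
  I^B i → possible child types {A, B, AB} ✓
  i i → possible child types {A, B} ✓

I^A I^B, I^A i, I^B i, i i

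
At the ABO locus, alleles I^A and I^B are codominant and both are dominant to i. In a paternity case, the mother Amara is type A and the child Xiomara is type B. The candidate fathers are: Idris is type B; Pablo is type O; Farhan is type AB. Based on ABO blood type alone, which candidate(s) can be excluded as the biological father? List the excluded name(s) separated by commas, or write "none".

Pablo

A candidate is excluded only if no genotype consistent with his phenotype could produce a type B child with a type A mother.
Pablo (type O): no genotype consistent with that phenotype can produce a type-B child with a type-A mother.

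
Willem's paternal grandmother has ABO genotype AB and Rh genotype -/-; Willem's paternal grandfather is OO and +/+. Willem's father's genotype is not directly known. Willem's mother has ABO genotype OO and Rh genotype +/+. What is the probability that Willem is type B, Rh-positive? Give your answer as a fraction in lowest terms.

1/4

Willem's father's ABO genotype from AB × OO: 1/2 AO, 1/2 BO.
Crossing each possibility with the mother OO and summing P(type B): 1/2·0 + 1/2·1/2 = 1/4.
Similarly for Rh via the father's Rh distribution: P(Rh+) = 1.
Independent loci: 1/4 × 1 = 1/4.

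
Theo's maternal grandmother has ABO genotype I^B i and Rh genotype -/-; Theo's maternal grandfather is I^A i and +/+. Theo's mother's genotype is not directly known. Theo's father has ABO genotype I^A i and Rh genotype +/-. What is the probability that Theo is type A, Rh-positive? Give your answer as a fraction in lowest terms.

3/8

Theo's mother's ABO genotype from I^B i × I^A i: 1/4 I^A I^B, 1/4 I^A i, 1/4 I^B i, 1/4 i i.
Crossing each possibility with the father I^A i and summing P(type A): 1/4·1/2 + 1/4·3/4 + 1/4·1/4 + 1/4·1/2 = 1/2.
Similarly for Rh via the mother's Rh distribution: P(Rh+) = 3/4.
Independent loci: 1/2 × 3/4 = 3/8.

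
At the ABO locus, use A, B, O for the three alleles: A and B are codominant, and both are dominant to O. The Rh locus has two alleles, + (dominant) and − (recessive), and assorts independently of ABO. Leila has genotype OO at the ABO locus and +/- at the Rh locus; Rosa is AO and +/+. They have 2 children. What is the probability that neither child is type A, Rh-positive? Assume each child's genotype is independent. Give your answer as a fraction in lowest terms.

1/4

ABO cross OO × AO → 1/2 O, 1/2 A.
Rh cross +/- × +/+ → 1 Rh+; so P(type A, Rh-positive) = 1/2 × 1 = 1/2 per child.
P(not type A, Rh-positive) = 1/2 for one child; (1/2)^2 = 1/4.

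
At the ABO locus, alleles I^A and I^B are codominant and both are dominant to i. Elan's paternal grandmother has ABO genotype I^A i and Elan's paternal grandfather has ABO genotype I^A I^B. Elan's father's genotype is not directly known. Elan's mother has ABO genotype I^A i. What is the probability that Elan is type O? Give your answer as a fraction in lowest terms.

1/8

Elan's father's ABO genotype from I^A i × I^A I^B: 1/4 I^A I^A, 1/4 I^A I^B, 1/4 I^A i, 1/4 I^B i.
Crossing each possibility with the mother I^A i and summing P(type O): 1/4·0 + 1/4·0 + 1/4·1/4 + 1/4·1/4 = 1/8.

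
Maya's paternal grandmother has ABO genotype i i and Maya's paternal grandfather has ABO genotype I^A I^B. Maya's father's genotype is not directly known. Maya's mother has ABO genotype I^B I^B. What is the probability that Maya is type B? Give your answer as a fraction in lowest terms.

3/4

Maya's father's ABO genotype from i i × I^A I^B: 1/2 I^A i, 1/2 I^B i.
Crossing each possibility with the mother I^B I^B and summing P(type B): 1/2·1/2 + 1/2·1 = 3/4.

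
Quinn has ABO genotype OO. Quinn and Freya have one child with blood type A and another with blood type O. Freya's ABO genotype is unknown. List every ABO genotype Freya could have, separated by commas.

AO

For each candidate genotype of Freya, check whether crossing it with OO can produce every observed child phenotype.
  AA → possible child types {A} ✗
  AB → possible child types {A, B} ✗
  AO → possible child types {O, A} ✓
  BB → possible child types {B} ✗
  BO → possible child types {O, B} ✗
  OO → possible child types {O} ✗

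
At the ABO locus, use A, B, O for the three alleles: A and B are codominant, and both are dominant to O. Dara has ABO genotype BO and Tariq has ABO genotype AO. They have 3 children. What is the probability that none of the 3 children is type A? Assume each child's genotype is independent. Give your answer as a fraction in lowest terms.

ABO cross BO × AO → 1/4 O, 1/4 A, 1/4 B, 1/4 AB.
So P(type A) = 1/4 per child.
P(not type A) = 3/4 for one child; (3/4)^3 = 27/64.

27/64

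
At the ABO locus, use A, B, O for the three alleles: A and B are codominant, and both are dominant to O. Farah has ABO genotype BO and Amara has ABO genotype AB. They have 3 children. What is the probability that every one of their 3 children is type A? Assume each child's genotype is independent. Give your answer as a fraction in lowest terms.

1/64

ABO cross BO × AB → 1/4 A, 1/2 B, 1/4 AB.
So P(type A) = 1/4 per child.
All 3 independent: (1/4)^3 = 1/64.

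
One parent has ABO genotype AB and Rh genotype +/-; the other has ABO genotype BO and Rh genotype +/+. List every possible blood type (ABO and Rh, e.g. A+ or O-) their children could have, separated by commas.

Gametes from AB × BO give offspring ABO genotypes AB, AO, BB, BO, i.e. phenotypes A, B, AB.
Rh cross +/- × +/+ → phenotypes Rh+.
Combining independently: A+, B+, AB+.

A+, B+, AB+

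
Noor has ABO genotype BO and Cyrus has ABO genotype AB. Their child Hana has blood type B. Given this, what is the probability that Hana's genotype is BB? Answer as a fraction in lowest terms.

Cross BO × AB → 1/4 AB, 1/4 AO, 1/4 BB, 1/4 BO.
Type-B genotypes among offspring: BB (1/4), BO (1/4); total 1/2.
P(BB | type B) = (1/4) / (1/2) = 1/2.

1/2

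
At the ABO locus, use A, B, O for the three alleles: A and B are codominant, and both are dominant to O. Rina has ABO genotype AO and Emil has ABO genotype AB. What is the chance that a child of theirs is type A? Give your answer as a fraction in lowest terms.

ABO cross AO × AB → offspring phenotypes: 1/2 A, 1/4 B, 1/4 AB.
So P(type A) = 1/2.

1/2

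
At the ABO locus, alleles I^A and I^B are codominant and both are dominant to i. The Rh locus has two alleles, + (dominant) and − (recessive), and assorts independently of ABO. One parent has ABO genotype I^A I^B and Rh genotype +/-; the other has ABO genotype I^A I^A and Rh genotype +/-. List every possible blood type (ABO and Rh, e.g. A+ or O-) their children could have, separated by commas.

Gametes from I^A I^B × I^A I^A give offspring ABO genotypes I^A I^A, I^A I^B, i.e. phenotypes A, AB.
Rh cross +/- × +/- → phenotypes Rh+, Rh-.
Combining independently: A+, A-, AB+, AB-.

A+, A-, AB+, AB-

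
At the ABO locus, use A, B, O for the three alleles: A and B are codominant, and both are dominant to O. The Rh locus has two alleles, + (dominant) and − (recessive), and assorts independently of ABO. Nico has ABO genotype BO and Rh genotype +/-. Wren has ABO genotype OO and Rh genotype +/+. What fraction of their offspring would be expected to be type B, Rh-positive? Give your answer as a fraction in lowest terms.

ABO cross BO × OO → offspring phenotypes: 1/2 O, 1/2 B.
Rh cross +/- × +/+ → 1 Rh+.
Independent loci: P(type B, Rh-positive) = 1/2 × 1 = 1/2.

1/2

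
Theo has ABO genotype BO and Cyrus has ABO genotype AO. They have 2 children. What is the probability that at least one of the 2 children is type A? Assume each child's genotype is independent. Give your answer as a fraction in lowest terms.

7/16

ABO cross BO × AO → 1/4 O, 1/4 A, 1/4 B, 1/4 AB.
So P(type A) = 1/4 per child.
P(none) = (3/4)^2 = 9/16; P(at least one) = 1 − 9/16 = 7/16.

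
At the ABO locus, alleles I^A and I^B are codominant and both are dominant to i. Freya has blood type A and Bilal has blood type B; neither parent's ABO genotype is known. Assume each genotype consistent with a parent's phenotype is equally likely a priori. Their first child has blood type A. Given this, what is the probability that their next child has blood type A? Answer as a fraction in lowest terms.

Possible genotypes: Freya ∈ {I^A I^A, I^A i}; Bilal ∈ {I^B I^B, I^B i}.
Weight each parental genotype pair by prior × P(type-A child):
  I^A I^A × I^B i: posterior weight 2/3; P(next child type A) = 1/2.
  I^A i × I^B i: posterior weight 1/3; P(next child type A) = 1/4.
Weighted sum = 5/12.

5/12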